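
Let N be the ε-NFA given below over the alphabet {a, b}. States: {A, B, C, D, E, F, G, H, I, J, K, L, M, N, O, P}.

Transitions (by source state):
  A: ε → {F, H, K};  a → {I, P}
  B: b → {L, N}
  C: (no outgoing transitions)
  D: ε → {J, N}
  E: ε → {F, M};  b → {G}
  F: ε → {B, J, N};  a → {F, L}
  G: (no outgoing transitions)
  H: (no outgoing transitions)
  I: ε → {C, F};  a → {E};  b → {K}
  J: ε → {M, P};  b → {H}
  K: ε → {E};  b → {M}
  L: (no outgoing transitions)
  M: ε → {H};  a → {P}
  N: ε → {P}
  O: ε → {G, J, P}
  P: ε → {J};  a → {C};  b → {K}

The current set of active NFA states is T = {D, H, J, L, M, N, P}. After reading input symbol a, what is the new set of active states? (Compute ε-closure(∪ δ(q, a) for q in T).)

M on a → {P}.
P on a → {C}.
No a-transition from D, H, J, L, N.
Union after reading a: {C, P}.
Now take the ε-closure:
From P via ε: add J.
From J via ε: add M.
From M via ε: add H.
No new states can be added; the closed set is {C, H, J, M, P}.

{C, H, J, M, P}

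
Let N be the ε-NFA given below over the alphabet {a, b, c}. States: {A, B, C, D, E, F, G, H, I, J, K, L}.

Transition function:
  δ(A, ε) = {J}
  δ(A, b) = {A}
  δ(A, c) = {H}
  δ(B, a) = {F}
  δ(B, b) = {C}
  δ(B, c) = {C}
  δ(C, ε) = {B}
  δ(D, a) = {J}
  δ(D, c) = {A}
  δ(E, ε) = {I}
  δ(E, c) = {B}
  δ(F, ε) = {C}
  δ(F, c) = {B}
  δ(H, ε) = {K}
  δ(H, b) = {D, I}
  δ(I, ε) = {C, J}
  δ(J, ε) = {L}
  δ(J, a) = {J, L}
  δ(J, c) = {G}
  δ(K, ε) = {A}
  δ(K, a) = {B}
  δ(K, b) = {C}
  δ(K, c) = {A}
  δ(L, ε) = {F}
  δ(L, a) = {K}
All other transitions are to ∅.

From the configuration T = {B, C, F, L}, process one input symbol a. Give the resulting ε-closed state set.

B on a → {F}.
L on a → {K}.
No a-transition from C, F.
Union after reading a: {F, K}.
Now take the ε-closure:
From F via ε: add C.
From K via ε: add A.
From A via ε: add J.
From C via ε: add B.
From J via ε: add L.
No new states can be added; the closed set is {A, B, C, F, J, K, L}.

{A, B, C, F, J, K, L}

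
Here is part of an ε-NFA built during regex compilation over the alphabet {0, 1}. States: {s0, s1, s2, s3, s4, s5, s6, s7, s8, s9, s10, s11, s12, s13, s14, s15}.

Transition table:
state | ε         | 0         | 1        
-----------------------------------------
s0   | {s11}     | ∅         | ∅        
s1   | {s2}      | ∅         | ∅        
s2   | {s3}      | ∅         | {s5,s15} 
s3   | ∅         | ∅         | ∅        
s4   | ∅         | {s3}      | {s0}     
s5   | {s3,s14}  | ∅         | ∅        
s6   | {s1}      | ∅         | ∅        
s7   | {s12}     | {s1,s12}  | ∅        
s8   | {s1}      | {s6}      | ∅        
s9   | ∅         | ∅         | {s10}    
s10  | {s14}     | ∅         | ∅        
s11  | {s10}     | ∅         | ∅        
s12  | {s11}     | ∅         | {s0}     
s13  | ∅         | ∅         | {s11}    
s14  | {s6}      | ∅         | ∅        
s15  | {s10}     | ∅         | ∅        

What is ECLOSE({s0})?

{s0, s1, s2, s3, s6, s10, s11, s14}

Start with {s0}.
From s0 via ε: add s11.
From s11 via ε: add s10.
From s10 via ε: add s14.
From s14 via ε: add s6.
From s6 via ε: add s1.
From s1 via ε: add s2.
From s2 via ε: add s3.
No new states can be added; the closed set is {s0, s1, s2, s3, s6, s10, s11, s14}.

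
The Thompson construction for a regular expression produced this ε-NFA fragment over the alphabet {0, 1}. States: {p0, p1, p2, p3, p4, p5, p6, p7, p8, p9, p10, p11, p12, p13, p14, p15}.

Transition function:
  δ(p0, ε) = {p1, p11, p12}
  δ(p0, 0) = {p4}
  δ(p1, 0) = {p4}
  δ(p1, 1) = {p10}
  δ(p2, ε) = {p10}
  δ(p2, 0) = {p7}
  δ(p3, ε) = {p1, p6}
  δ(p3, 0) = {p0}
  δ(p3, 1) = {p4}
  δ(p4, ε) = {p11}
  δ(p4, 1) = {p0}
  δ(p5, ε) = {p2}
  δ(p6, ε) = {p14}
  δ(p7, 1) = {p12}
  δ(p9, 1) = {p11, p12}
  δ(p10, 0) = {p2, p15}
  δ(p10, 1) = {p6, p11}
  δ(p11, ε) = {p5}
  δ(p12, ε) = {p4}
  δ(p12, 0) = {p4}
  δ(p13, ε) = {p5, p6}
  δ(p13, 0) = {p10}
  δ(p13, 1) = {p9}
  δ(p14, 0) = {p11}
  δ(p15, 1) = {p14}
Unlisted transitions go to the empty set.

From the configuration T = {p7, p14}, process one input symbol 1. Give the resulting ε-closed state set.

p7 on 1 → {p12}.
No 1-transition from p14.
Union after reading 1: {p12}.
Now take the ε-closure:
From p12 via ε: add p4.
From p4 via ε: add p11.
From p11 via ε: add p5.
From p5 via ε: add p2.
From p2 via ε: add p10.
No new states can be added; the closed set is {p2, p4, p5, p10, p11, p12}.

{p2, p4, p5, p10, p11, p12}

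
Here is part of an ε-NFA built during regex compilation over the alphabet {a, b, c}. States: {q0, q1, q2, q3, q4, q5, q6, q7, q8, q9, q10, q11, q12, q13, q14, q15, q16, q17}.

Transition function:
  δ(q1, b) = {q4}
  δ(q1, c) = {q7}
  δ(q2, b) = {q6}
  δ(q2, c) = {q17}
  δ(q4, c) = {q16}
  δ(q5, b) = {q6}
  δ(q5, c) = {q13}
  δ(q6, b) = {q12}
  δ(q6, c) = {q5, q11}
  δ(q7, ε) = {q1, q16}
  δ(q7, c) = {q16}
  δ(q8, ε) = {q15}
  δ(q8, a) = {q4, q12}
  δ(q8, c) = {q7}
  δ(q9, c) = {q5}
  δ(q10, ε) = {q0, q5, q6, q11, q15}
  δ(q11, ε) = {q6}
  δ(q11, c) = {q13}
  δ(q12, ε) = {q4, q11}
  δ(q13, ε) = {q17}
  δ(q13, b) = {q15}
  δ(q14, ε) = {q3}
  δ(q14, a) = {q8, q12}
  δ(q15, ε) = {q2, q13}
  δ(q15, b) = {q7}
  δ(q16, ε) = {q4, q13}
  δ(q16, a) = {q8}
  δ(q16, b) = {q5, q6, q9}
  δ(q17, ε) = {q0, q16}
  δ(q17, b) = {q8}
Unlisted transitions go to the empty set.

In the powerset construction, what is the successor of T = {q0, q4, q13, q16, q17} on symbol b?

{q0, q2, q4, q5, q6, q8, q9, q13, q15, q16, q17}

q13 on b → {q15}.
q16 on b → {q5, q6, q9}.
q17 on b → {q8}.
No b-transition from q0, q4.
Union after reading b: {q5, q6, q8, q9, q15}.
Now take the ε-closure:
From q15 via ε: add q2, q13.
From q13 via ε: add q17.
From q17 via ε: add q0, q16.
From q16 via ε: add q4.
No new states can be added; the closed set is {q0, q2, q4, q5, q6, q8, q9, q13, q15, q16, q17}.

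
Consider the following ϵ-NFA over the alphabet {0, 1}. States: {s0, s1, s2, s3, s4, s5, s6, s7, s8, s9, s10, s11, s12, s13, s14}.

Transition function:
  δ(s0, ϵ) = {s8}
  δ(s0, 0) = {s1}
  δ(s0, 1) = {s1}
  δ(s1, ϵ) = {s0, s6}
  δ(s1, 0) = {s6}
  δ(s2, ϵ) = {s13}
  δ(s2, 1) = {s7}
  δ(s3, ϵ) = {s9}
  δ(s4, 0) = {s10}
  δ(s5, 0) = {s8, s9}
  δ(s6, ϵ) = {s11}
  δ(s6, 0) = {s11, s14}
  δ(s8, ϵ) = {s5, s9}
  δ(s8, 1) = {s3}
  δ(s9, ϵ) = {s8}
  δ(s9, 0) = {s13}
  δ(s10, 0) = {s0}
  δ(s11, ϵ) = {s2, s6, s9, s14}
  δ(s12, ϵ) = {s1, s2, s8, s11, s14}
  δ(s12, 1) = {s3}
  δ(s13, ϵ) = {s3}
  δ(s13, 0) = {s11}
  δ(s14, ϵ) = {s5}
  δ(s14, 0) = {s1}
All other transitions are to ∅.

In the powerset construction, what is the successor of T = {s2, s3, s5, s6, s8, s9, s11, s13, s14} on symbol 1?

s2 on 1 → {s7}.
s8 on 1 → {s3}.
No 1-transition from s3, s5, s6, s9, s11, s13, s14.
Union after reading 1: {s3, s7}.
Now take the ϵ-closure:
From s3 via ϵ: add s9.
From s9 via ϵ: add s8.
From s8 via ϵ: add s5.
No new states can be added; the closed set is {s3, s5, s7, s8, s9}.

{s3, s5, s7, s8, s9}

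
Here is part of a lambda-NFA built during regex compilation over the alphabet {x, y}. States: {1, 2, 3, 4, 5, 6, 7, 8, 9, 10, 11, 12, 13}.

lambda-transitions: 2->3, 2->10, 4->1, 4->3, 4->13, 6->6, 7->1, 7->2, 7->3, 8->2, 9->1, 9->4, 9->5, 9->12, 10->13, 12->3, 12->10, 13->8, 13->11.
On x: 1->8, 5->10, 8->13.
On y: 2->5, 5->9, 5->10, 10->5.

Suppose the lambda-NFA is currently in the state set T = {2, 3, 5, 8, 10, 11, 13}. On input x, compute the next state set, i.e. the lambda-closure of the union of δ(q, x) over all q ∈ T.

5 on x → {10}.
8 on x → {13}.
No x-transition from 2, 3, 10, 11, 13.
Union after reading x: {10, 13}.
Now take the lambda-closure:
From 13 via lambda: add 8, 11.
From 8 via lambda: add 2.
From 2 via lambda: add 3.
No new states can be added; the closed set is {2, 3, 8, 10, 11, 13}.

{2, 3, 8, 10, 11, 13}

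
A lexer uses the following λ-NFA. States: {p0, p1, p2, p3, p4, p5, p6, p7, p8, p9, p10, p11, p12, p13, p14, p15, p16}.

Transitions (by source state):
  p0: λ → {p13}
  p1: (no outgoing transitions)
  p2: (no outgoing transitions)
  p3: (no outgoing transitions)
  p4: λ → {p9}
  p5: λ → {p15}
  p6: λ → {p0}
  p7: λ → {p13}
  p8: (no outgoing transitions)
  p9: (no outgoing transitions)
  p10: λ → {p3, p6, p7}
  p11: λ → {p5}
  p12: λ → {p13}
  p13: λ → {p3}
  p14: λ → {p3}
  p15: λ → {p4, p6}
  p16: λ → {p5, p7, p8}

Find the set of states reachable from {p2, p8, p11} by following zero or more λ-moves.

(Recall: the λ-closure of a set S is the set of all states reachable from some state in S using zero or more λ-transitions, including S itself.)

{p0, p2, p3, p4, p5, p6, p8, p9, p11, p13, p15}

Start with {p2, p8, p11}.
From p11 via λ: add p5.
From p5 via λ: add p15.
From p15 via λ: add p4, p6.
From p4 via λ: add p9.
From p6 via λ: add p0.
From p0 via λ: add p13.
From p13 via λ: add p3.
No new states can be added; the closed set is {p0, p2, p3, p4, p5, p6, p8, p9, p11, p13, p15}.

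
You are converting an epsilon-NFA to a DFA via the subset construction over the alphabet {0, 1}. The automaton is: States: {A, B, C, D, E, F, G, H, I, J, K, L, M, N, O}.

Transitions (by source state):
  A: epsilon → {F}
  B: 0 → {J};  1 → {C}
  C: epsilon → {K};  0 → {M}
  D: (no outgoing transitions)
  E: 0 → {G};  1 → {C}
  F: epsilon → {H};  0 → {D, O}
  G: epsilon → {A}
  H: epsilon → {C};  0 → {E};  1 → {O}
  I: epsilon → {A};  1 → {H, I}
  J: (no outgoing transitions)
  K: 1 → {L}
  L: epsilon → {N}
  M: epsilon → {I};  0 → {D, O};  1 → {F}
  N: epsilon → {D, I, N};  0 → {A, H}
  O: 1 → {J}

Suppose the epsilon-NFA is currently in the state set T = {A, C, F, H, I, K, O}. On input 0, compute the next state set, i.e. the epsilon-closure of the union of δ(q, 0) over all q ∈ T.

{A, C, D, E, F, H, I, K, M, O}

C on 0 → {M}.
F on 0 → {D, O}.
H on 0 → {E}.
No 0-transition from A, I, K, O.
Union after reading 0: {D, E, M, O}.
Now take the epsilon-closure:
From M via epsilon: add I.
From I via epsilon: add A.
From A via epsilon: add F.
From F via epsilon: add H.
From H via epsilon: add C.
From C via epsilon: add K.
No new states can be added; the closed set is {A, C, D, E, F, H, I, K, M, O}.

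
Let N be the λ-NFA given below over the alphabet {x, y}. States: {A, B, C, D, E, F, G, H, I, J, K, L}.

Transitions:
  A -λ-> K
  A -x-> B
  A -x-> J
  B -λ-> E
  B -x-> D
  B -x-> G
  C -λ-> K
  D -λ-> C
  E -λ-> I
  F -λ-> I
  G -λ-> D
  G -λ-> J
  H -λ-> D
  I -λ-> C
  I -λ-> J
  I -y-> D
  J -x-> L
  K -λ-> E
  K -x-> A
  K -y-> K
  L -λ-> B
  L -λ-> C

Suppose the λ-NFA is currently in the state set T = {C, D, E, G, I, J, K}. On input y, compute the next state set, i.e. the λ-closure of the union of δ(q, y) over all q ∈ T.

{C, D, E, I, J, K}

I on y → {D}.
K on y → {K}.
No y-transition from C, D, E, G, J.
Union after reading y: {D, K}.
Now take the λ-closure:
From D via λ: add C.
From K via λ: add E.
From E via λ: add I.
From I via λ: add J.
No new states can be added; the closed set is {C, D, E, I, J, K}.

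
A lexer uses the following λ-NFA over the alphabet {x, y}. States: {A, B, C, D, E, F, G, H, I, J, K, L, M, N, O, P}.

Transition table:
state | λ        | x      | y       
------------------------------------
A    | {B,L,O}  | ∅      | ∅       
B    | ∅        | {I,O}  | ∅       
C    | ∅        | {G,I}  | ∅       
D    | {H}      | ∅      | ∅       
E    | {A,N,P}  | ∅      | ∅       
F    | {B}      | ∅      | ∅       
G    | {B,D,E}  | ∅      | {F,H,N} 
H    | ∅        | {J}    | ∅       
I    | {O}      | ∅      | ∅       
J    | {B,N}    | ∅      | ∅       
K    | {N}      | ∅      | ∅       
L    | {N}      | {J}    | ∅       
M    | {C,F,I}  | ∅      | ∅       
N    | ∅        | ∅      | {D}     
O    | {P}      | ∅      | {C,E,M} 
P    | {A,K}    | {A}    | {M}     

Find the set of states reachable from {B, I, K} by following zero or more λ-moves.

{A, B, I, K, L, N, O, P}

Start with {B, I, K}.
From I via λ: add O.
From K via λ: add N.
From O via λ: add P.
From P via λ: add A.
From A via λ: add L.
No new states can be added; the closed set is {A, B, I, K, L, N, O, P}.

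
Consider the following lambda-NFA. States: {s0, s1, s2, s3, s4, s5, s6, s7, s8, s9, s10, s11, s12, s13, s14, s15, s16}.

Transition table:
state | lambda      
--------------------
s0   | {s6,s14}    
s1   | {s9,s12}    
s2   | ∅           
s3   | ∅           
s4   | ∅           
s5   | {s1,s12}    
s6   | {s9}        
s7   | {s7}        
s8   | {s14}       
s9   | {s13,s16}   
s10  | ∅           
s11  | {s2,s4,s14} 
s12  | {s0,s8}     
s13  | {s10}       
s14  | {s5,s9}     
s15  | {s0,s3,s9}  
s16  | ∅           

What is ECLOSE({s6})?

Start with {s6}.
From s6 via lambda: add s9.
From s9 via lambda: add s13, s16.
From s13 via lambda: add s10.
No new states can be added; the closed set is {s6, s9, s10, s13, s16}.

{s6, s9, s10, s13, s16}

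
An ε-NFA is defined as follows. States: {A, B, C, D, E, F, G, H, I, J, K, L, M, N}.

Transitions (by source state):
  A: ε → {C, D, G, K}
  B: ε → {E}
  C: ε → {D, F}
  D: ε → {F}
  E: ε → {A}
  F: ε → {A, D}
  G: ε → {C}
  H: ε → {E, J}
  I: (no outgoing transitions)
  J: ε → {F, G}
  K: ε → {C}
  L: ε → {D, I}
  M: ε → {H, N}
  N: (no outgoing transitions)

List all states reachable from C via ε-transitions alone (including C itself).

{A, C, D, F, G, K}

Start with {C}.
From C via ε: add D, F.
From F via ε: add A.
From A via ε: add G, K.
No new states can be added; the closed set is {A, C, D, F, G, K}.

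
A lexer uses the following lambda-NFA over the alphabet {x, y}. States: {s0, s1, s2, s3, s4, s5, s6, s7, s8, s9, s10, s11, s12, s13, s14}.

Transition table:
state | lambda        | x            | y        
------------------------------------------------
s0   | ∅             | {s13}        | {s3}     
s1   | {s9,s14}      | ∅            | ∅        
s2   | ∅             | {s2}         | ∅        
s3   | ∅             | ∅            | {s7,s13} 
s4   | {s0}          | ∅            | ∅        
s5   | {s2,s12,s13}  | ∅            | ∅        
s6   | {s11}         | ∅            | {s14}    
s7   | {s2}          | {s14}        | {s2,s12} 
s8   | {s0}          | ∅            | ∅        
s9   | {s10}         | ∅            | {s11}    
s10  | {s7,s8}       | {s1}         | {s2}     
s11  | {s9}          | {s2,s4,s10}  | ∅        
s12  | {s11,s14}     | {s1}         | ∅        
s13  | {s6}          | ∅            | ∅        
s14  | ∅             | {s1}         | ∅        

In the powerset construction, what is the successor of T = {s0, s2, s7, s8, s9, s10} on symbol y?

s0 on y → {s3}.
s7 on y → {s2, s12}.
s9 on y → {s11}.
s10 on y → {s2}.
No y-transition from s2, s8.
Union after reading y: {s2, s3, s11, s12}.
Now take the lambda-closure:
From s11 via lambda: add s9.
From s12 via lambda: add s14.
From s9 via lambda: add s10.
From s10 via lambda: add s7, s8.
From s8 via lambda: add s0.
No new states can be added; the closed set is {s0, s2, s3, s7, s8, s9, s10, s11, s12, s14}.

{s0, s2, s3, s7, s8, s9, s10, s11, s12, s14}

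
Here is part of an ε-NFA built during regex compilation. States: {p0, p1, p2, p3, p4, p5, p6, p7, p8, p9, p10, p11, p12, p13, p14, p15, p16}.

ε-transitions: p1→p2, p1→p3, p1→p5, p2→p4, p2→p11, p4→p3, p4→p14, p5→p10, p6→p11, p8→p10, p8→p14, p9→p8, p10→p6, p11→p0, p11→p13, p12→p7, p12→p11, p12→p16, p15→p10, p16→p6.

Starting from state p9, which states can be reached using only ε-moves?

{p0, p6, p8, p9, p10, p11, p13, p14}

Start with {p9}.
From p9 via ε: add p8.
From p8 via ε: add p10, p14.
From p10 via ε: add p6.
From p6 via ε: add p11.
From p11 via ε: add p0, p13.
No new states can be added; the closed set is {p0, p6, p8, p9, p10, p11, p13, p14}.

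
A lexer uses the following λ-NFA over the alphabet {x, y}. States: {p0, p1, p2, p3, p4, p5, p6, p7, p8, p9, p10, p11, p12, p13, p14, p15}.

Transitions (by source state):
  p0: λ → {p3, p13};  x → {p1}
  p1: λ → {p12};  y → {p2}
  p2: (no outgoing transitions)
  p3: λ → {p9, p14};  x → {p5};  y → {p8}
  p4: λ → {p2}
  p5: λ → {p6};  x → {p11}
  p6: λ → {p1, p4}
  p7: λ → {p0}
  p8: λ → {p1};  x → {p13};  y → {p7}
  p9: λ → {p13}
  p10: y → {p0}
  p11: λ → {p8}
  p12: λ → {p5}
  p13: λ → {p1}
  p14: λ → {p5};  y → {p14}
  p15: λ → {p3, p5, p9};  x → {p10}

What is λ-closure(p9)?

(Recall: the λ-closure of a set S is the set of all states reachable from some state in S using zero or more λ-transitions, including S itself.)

Start with {p9}.
From p9 via λ: add p13.
From p13 via λ: add p1.
From p1 via λ: add p12.
From p12 via λ: add p5.
From p5 via λ: add p6.
From p6 via λ: add p4.
From p4 via λ: add p2.
No new states can be added; the closed set is {p1, p2, p4, p5, p6, p9, p12, p13}.

{p1, p2, p4, p5, p6, p9, p12, p13}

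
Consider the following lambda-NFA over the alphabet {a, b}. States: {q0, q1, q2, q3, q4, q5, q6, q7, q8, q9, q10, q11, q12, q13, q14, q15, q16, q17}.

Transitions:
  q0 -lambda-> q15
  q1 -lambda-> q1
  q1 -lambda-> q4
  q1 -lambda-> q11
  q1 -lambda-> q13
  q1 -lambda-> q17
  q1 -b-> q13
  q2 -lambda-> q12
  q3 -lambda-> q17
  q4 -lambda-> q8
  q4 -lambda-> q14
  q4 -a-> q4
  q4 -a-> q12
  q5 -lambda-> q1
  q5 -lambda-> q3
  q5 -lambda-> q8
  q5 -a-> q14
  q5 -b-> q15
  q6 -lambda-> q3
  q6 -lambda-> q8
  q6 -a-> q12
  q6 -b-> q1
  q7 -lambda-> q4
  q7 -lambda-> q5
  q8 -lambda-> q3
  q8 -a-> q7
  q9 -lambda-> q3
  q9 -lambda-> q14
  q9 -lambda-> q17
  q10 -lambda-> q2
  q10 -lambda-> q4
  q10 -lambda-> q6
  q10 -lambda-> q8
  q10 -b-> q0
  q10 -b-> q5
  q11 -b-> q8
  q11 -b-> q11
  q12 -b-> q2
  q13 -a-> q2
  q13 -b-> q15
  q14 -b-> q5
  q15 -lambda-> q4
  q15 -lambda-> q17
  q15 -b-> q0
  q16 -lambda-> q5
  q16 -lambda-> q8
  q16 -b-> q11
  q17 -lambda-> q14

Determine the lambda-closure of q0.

Start with {q0}.
From q0 via lambda: add q15.
From q15 via lambda: add q4, q17.
From q4 via lambda: add q8, q14.
From q8 via lambda: add q3.
No new states can be added; the closed set is {q0, q3, q4, q8, q14, q15, q17}.

{q0, q3, q4, q8, q14, q15, q17}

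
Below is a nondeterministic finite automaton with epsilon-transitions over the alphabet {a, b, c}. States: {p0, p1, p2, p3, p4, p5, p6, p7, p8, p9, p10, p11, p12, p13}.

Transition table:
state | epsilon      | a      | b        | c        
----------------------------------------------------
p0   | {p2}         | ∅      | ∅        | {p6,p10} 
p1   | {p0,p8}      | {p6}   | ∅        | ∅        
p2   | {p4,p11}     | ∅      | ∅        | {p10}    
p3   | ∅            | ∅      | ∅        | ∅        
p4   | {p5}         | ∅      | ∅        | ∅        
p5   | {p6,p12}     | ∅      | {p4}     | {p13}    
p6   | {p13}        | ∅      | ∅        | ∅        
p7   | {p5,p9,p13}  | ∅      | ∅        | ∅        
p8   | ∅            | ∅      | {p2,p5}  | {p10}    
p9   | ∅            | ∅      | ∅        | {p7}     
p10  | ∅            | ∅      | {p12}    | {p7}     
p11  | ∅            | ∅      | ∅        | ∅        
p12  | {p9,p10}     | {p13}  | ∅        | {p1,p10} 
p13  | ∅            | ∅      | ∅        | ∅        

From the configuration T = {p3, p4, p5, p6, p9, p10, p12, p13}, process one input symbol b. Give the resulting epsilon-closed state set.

p5 on b → {p4}.
p10 on b → {p12}.
No b-transition from p3, p4, p6, p9, p12, p13.
Union after reading b: {p4, p12}.
Now take the epsilon-closure:
From p4 via epsilon: add p5.
From p12 via epsilon: add p9, p10.
From p5 via epsilon: add p6.
From p6 via epsilon: add p13.
No new states can be added; the closed set is {p4, p5, p6, p9, p10, p12, p13}.

{p4, p5, p6, p9, p10, p12, p13}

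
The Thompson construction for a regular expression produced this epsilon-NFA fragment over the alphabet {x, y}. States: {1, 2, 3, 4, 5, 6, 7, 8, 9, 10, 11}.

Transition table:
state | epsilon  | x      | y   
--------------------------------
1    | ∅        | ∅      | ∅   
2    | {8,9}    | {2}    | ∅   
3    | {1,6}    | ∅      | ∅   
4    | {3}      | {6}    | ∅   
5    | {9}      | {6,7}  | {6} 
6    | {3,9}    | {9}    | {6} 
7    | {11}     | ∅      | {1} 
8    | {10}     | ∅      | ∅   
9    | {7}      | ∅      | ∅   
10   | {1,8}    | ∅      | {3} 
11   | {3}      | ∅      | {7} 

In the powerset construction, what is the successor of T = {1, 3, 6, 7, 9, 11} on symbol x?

6 on x → {9}.
No x-transition from 1, 3, 7, 9, 11.
Union after reading x: {9}.
Now take the epsilon-closure:
From 9 via epsilon: add 7.
From 7 via epsilon: add 11.
From 11 via epsilon: add 3.
From 3 via epsilon: add 1, 6.
No new states can be added; the closed set is {1, 3, 6, 7, 9, 11}.

{1, 3, 6, 7, 9, 11}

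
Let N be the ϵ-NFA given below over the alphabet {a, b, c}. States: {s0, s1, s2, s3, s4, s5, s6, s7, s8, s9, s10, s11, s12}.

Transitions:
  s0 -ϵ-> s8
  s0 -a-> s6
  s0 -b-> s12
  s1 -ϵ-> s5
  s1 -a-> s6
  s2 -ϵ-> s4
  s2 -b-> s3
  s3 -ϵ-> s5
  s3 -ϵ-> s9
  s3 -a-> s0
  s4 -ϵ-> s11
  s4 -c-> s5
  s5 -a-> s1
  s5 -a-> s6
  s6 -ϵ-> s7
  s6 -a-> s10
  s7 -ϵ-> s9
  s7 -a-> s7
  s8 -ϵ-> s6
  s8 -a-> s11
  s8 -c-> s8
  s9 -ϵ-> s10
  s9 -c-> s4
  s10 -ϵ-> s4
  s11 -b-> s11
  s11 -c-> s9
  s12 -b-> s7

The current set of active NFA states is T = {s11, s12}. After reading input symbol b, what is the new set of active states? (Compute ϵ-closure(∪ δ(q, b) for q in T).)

s11 on b → {s11}.
s12 on b → {s7}.
Union after reading b: {s7, s11}.
Now take the ϵ-closure:
From s7 via ϵ: add s9.
From s9 via ϵ: add s10.
From s10 via ϵ: add s4.
No new states can be added; the closed set is {s4, s7, s9, s10, s11}.

{s4, s7, s9, s10, s11}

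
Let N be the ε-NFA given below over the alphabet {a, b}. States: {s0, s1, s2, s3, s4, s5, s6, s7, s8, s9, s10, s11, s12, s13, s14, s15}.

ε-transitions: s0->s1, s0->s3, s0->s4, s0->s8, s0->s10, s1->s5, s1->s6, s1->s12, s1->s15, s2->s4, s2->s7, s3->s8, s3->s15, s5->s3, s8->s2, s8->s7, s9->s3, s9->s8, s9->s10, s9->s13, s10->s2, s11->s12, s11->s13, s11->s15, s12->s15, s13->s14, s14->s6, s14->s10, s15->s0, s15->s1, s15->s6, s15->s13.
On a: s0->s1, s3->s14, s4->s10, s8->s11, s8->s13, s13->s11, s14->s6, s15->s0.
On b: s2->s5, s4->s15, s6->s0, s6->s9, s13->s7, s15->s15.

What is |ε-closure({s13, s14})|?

7

Start with {s13, s14}.
From s14 via ε: add s6, s10.
From s10 via ε: add s2.
From s2 via ε: add s4, s7.
ε-closure = {s2, s4, s6, s7, s10, s13, s14}, which has 7 states.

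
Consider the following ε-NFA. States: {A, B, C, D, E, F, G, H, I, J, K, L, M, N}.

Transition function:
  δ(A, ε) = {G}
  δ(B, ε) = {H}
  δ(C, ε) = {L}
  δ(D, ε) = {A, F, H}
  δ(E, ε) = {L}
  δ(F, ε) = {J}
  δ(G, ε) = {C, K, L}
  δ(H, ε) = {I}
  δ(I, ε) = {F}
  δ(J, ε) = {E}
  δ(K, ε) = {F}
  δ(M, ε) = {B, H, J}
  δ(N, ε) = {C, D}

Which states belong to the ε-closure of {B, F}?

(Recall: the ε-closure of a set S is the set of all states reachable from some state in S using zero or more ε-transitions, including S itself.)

Start with {B, F}.
From B via ε: add H.
From F via ε: add J.
From H via ε: add I.
From J via ε: add E.
From E via ε: add L.
No new states can be added; the closed set is {B, E, F, H, I, J, L}.

{B, E, F, H, I, J, L}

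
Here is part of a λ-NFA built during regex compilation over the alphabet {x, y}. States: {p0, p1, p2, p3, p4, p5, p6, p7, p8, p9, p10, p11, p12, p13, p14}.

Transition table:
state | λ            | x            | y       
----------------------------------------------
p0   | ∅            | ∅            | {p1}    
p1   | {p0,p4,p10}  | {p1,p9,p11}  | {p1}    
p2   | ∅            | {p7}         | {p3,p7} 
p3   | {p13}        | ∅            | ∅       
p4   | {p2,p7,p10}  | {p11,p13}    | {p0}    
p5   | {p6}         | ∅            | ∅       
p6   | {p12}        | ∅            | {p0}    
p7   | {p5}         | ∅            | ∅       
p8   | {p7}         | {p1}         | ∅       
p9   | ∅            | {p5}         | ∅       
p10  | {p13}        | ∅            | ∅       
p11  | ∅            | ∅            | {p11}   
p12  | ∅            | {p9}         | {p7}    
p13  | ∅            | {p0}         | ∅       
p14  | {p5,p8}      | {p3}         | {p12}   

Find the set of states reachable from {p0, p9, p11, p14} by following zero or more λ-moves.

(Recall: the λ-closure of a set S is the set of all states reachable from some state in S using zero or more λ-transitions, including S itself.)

Start with {p0, p9, p11, p14}.
From p14 via λ: add p5, p8.
From p5 via λ: add p6.
From p8 via λ: add p7.
From p6 via λ: add p12.
No new states can be added; the closed set is {p0, p5, p6, p7, p8, p9, p11, p12, p14}.

{p0, p5, p6, p7, p8, p9, p11, p12, p14}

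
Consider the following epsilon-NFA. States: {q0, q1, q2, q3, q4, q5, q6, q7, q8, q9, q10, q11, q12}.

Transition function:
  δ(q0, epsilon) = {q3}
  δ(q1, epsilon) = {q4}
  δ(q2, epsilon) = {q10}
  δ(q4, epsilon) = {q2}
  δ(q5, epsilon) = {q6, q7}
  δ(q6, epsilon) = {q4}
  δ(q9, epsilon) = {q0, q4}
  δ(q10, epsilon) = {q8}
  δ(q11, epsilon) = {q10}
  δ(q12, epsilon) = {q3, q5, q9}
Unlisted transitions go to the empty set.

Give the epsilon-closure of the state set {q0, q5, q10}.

{q0, q2, q3, q4, q5, q6, q7, q8, q10}

Start with {q0, q5, q10}.
From q0 via epsilon: add q3.
From q5 via epsilon: add q6, q7.
From q10 via epsilon: add q8.
From q6 via epsilon: add q4.
From q4 via epsilon: add q2.
No new states can be added; the closed set is {q0, q2, q3, q4, q5, q6, q7, q8, q10}.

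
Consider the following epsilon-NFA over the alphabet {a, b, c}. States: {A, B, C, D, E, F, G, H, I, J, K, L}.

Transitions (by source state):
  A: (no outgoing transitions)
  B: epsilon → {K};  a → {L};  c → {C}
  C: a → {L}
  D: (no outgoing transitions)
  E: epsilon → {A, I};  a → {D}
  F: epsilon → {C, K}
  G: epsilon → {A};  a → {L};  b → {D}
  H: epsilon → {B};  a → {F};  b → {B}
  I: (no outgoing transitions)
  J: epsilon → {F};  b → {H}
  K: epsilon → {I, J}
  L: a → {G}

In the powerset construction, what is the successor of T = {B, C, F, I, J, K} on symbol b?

J on b → {H}.
No b-transition from B, C, F, I, K.
Union after reading b: {H}.
Now take the epsilon-closure:
From H via epsilon: add B.
From B via epsilon: add K.
From K via epsilon: add I, J.
From J via epsilon: add F.
From F via epsilon: add C.
No new states can be added; the closed set is {B, C, F, H, I, J, K}.

{B, C, F, H, I, J, K}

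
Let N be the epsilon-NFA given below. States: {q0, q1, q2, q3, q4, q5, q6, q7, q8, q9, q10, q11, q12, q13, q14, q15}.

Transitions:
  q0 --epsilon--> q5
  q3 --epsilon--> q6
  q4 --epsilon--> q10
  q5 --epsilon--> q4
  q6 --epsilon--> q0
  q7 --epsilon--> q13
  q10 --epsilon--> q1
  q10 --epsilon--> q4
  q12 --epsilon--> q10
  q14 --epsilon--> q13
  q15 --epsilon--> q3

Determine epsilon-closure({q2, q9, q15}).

{q0, q1, q2, q3, q4, q5, q6, q9, q10, q15}

Start with {q2, q9, q15}.
From q15 via epsilon: add q3.
From q3 via epsilon: add q6.
From q6 via epsilon: add q0.
From q0 via epsilon: add q5.
From q5 via epsilon: add q4.
From q4 via epsilon: add q10.
From q10 via epsilon: add q1.
No new states can be added; the closed set is {q0, q1, q2, q3, q4, q5, q6, q9, q10, q15}.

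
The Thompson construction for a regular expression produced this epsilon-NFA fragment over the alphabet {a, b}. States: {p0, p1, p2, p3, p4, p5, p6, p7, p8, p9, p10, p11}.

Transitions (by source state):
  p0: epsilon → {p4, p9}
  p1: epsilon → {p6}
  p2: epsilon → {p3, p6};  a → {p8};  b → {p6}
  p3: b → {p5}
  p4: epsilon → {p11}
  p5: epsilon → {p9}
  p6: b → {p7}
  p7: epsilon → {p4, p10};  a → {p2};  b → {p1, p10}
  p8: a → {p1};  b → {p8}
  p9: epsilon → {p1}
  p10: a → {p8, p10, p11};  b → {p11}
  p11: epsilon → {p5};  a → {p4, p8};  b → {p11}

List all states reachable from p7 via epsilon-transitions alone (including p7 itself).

Start with {p7}.
From p7 via epsilon: add p4, p10.
From p4 via epsilon: add p11.
From p11 via epsilon: add p5.
From p5 via epsilon: add p9.
From p9 via epsilon: add p1.
From p1 via epsilon: add p6.
No new states can be added; the closed set is {p1, p4, p5, p6, p7, p9, p10, p11}.

{p1, p4, p5, p6, p7, p9, p10, p11}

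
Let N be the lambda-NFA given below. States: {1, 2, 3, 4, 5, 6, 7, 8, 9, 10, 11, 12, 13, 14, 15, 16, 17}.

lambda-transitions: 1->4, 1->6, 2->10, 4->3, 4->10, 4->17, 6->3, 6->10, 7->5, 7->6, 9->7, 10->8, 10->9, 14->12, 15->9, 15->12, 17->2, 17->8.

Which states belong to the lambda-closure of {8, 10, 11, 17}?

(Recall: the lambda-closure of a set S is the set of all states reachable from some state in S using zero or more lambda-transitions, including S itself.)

Start with {8, 10, 11, 17}.
From 10 via lambda: add 9.
From 17 via lambda: add 2.
From 9 via lambda: add 7.
From 7 via lambda: add 5, 6.
From 6 via lambda: add 3.
No new states can be added; the closed set is {2, 3, 5, 6, 7, 8, 9, 10, 11, 17}.

{2, 3, 5, 6, 7, 8, 9, 10, 11, 17}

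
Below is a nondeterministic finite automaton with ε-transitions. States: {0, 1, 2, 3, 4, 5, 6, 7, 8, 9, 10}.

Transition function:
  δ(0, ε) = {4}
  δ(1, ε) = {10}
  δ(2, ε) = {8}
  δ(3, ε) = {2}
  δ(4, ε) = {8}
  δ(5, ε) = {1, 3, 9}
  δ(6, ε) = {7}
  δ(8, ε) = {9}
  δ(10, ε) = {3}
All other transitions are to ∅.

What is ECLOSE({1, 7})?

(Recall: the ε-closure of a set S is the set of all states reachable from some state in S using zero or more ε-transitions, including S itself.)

{1, 2, 3, 7, 8, 9, 10}

Start with {1, 7}.
From 1 via ε: add 10.
From 10 via ε: add 3.
From 3 via ε: add 2.
From 2 via ε: add 8.
From 8 via ε: add 9.
No new states can be added; the closed set is {1, 2, 3, 7, 8, 9, 10}.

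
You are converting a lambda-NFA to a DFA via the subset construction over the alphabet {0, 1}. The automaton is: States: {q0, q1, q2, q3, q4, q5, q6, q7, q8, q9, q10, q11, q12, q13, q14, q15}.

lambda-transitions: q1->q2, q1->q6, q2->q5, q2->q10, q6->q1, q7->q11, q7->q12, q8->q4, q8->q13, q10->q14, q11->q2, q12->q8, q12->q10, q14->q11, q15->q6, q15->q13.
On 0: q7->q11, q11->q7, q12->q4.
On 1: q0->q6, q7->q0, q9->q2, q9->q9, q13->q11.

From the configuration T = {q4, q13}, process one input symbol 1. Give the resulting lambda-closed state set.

{q2, q5, q10, q11, q14}

q13 on 1 → {q11}.
No 1-transition from q4.
Union after reading 1: {q11}.
Now take the lambda-closure:
From q11 via lambda: add q2.
From q2 via lambda: add q5, q10.
From q10 via lambda: add q14.
No new states can be added; the closed set is {q2, q5, q10, q11, q14}.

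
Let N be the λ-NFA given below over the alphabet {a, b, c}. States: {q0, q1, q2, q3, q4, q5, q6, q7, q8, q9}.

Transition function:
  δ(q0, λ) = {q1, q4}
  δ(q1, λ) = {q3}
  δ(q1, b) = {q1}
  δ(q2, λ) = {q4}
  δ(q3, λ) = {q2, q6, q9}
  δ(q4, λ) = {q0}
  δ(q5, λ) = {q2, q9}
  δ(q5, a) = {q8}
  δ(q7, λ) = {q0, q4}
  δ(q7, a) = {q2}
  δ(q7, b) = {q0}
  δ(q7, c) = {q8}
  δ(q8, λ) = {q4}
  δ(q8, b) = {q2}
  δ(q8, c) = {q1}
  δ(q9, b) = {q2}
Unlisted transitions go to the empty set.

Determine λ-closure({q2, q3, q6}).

Start with {q2, q3, q6}.
From q2 via λ: add q4.
From q3 via λ: add q9.
From q4 via λ: add q0.
From q0 via λ: add q1.
No new states can be added; the closed set is {q0, q1, q2, q3, q4, q6, q9}.

{q0, q1, q2, q3, q4, q6, q9}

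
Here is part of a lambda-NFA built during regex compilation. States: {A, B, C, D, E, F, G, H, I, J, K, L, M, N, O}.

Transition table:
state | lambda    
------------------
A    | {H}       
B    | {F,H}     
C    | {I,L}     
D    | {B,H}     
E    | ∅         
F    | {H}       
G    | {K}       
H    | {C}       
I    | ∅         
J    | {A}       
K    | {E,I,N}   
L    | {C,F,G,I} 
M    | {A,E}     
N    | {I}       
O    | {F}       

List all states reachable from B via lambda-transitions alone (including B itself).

{B, C, E, F, G, H, I, K, L, N}

Start with {B}.
From B via lambda: add F, H.
From H via lambda: add C.
From C via lambda: add I, L.
From L via lambda: add G.
From G via lambda: add K.
From K via lambda: add E, N.
No new states can be added; the closed set is {B, C, E, F, G, H, I, K, L, N}.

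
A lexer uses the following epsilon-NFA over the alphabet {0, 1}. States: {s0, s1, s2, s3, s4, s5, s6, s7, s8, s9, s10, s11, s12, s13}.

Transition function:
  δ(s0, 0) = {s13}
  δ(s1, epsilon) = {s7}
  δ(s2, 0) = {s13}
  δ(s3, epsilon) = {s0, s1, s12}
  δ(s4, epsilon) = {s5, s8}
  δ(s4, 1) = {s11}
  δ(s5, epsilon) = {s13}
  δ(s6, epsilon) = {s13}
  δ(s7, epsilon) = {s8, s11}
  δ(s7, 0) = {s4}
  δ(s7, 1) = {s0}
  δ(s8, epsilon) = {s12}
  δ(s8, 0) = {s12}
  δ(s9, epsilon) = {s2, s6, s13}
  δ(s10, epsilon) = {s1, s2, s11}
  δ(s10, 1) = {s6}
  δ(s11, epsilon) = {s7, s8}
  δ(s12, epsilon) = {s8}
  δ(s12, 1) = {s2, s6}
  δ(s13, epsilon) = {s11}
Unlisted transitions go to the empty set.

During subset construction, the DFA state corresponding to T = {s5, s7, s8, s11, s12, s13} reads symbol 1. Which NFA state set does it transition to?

s7 on 1 → {s0}.
s12 on 1 → {s2, s6}.
No 1-transition from s5, s8, s11, s13.
Union after reading 1: {s0, s2, s6}.
Now take the epsilon-closure:
From s6 via epsilon: add s13.
From s13 via epsilon: add s11.
From s11 via epsilon: add s7, s8.
From s8 via epsilon: add s12.
No new states can be added; the closed set is {s0, s2, s6, s7, s8, s11, s12, s13}.

{s0, s2, s6, s7, s8, s11, s12, s13}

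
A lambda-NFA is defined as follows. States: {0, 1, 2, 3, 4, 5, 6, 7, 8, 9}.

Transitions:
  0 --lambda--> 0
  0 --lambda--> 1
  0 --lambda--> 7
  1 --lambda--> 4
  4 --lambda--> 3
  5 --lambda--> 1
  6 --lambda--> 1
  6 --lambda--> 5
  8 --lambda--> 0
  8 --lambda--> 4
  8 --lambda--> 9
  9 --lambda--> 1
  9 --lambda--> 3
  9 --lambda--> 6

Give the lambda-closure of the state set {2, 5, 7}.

Start with {2, 5, 7}.
From 5 via lambda: add 1.
From 1 via lambda: add 4.
From 4 via lambda: add 3.
No new states can be added; the closed set is {1, 2, 3, 4, 5, 7}.

{1, 2, 3, 4, 5, 7}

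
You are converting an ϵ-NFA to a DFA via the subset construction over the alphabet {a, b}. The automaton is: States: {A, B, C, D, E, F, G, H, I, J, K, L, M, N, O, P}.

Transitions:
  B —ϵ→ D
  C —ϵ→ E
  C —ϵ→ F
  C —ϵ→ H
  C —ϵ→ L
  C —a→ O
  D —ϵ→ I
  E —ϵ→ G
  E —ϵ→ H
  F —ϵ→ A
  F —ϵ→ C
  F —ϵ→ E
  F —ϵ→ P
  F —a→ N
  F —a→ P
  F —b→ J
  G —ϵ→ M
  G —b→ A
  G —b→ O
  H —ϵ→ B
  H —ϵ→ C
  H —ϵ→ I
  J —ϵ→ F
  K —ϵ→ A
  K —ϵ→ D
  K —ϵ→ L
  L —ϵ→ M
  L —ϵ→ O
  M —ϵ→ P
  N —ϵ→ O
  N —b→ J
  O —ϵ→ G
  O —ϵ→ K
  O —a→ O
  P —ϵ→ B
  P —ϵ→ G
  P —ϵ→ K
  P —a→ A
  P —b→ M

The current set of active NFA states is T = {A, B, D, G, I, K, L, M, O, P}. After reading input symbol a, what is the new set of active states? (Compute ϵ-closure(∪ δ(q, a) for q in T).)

O on a → {O}.
P on a → {A}.
No a-transition from A, B, D, G, I, K, L, M.
Union after reading a: {A, O}.
Now take the ϵ-closure:
From O via ϵ: add G, K.
From G via ϵ: add M.
From K via ϵ: add D, L.
From D via ϵ: add I.
From M via ϵ: add P.
From P via ϵ: add B.
No new states can be added; the closed set is {A, B, D, G, I, K, L, M, O, P}.

{A, B, D, G, I, K, L, M, O, P}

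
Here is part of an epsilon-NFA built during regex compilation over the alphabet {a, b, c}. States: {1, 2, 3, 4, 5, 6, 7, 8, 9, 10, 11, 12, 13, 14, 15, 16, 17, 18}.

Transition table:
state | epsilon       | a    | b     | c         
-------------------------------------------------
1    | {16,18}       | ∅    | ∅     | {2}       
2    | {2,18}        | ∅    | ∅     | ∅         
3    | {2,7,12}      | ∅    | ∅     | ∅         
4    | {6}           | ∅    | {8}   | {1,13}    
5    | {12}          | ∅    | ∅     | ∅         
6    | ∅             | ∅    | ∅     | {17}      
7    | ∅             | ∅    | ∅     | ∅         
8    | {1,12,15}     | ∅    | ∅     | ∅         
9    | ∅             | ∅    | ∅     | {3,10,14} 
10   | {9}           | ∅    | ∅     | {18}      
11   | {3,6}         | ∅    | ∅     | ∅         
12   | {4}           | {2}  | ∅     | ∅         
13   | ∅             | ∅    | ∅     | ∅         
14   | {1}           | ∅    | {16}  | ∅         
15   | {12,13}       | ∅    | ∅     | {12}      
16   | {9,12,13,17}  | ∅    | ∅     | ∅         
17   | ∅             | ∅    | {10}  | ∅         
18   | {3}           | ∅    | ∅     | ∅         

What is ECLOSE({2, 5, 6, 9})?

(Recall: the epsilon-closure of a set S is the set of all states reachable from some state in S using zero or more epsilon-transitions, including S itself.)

Start with {2, 5, 6, 9}.
From 2 via epsilon: add 18.
From 5 via epsilon: add 12.
From 12 via epsilon: add 4.
From 18 via epsilon: add 3.
From 3 via epsilon: add 7.
No new states can be added; the closed set is {2, 3, 4, 5, 6, 7, 9, 12, 18}.

{2, 3, 4, 5, 6, 7, 9, 12, 18}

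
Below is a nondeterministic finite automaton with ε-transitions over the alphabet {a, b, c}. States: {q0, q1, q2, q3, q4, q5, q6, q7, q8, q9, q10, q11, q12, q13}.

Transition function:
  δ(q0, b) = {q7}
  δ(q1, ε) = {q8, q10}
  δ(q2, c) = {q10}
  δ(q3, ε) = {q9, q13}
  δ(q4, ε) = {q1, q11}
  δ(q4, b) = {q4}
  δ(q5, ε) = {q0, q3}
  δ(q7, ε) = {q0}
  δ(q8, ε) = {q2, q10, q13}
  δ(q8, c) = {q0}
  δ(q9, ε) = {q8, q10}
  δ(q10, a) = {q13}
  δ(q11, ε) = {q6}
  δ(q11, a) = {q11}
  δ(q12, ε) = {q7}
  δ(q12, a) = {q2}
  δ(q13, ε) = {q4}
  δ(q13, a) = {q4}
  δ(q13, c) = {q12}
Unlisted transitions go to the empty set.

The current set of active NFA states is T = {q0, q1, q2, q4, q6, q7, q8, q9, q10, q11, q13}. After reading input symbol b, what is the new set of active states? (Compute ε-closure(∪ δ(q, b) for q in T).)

{q0, q1, q2, q4, q6, q7, q8, q10, q11, q13}

q0 on b → {q7}.
q4 on b → {q4}.
No b-transition from q1, q2, q6, q7, q8, q9, q10, q11, q13.
Union after reading b: {q4, q7}.
Now take the ε-closure:
From q4 via ε: add q1, q11.
From q7 via ε: add q0.
From q1 via ε: add q8, q10.
From q11 via ε: add q6.
From q8 via ε: add q2, q13.
No new states can be added; the closed set is {q0, q1, q2, q4, q6, q7, q8, q10, q11, q13}.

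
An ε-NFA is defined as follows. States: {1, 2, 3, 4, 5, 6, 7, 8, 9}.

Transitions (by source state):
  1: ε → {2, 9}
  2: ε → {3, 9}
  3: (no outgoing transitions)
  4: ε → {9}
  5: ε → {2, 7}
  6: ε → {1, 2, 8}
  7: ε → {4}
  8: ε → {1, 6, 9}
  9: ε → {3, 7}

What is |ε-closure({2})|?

5

Start with {2}.
From 2 via ε: add 3, 9.
From 9 via ε: add 7.
From 7 via ε: add 4.
ε-closure = {2, 3, 4, 7, 9}, which has 5 states.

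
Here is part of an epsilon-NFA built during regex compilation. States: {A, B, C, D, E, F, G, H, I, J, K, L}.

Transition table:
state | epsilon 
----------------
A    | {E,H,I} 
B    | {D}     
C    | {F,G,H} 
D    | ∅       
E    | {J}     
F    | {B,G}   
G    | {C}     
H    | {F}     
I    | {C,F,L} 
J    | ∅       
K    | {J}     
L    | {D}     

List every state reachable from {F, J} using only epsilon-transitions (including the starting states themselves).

Start with {F, J}.
From F via epsilon: add B, G.
From B via epsilon: add D.
From G via epsilon: add C.
From C via epsilon: add H.
No new states can be added; the closed set is {B, C, D, F, G, H, J}.

{B, C, D, F, G, H, J}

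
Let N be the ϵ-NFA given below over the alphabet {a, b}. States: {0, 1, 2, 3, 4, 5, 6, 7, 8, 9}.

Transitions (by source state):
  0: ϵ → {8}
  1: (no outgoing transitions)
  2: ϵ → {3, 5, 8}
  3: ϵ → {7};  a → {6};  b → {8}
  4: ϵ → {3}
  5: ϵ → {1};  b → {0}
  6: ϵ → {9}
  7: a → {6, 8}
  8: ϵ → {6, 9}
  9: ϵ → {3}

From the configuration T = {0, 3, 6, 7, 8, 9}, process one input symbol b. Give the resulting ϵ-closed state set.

3 on b → {8}.
No b-transition from 0, 6, 7, 8, 9.
Union after reading b: {8}.
Now take the ϵ-closure:
From 8 via ϵ: add 6, 9.
From 9 via ϵ: add 3.
From 3 via ϵ: add 7.
No new states can be added; the closed set is {3, 6, 7, 8, 9}.

{3, 6, 7, 8, 9}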